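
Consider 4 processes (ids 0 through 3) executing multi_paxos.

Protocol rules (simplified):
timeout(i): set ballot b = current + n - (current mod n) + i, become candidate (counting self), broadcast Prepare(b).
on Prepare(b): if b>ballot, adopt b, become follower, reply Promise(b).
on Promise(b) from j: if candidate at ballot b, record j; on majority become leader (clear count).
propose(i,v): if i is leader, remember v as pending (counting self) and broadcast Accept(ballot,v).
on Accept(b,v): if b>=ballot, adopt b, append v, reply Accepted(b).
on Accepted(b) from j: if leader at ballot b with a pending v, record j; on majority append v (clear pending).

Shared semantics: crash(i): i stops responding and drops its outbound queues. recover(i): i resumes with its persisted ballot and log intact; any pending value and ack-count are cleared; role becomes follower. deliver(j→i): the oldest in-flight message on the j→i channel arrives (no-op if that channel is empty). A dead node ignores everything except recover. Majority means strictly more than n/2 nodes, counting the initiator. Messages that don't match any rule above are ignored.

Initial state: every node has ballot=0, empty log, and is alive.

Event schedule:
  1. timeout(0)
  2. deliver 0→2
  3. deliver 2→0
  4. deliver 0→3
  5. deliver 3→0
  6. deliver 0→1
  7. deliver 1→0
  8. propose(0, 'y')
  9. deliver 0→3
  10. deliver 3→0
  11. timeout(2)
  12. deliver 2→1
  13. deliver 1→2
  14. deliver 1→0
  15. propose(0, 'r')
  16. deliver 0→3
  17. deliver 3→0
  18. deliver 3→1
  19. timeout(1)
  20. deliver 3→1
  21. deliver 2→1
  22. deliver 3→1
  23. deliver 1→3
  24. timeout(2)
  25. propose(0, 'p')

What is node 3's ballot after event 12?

4

1. timeout(0):  <0:cand b4 ->
2. deliver 0→2:  <2:foll b4 ->
3. deliver 2→0:  nop
4. deliver 0→3:  <3:foll b4 ->
5. deliver 3→0:  <0:lead b4 ->
6. deliver 0→1:  <1:foll b4 ->
7. deliver 1→0:  nop
8. propose(0,'y'):  nop
9. deliver 0→3:  <3:foll b4 y>
10. deliver 3→0:  nop
11. timeout(2):  <2:cand b10 ->
12. deliver 2→1:  <1:foll b10 ->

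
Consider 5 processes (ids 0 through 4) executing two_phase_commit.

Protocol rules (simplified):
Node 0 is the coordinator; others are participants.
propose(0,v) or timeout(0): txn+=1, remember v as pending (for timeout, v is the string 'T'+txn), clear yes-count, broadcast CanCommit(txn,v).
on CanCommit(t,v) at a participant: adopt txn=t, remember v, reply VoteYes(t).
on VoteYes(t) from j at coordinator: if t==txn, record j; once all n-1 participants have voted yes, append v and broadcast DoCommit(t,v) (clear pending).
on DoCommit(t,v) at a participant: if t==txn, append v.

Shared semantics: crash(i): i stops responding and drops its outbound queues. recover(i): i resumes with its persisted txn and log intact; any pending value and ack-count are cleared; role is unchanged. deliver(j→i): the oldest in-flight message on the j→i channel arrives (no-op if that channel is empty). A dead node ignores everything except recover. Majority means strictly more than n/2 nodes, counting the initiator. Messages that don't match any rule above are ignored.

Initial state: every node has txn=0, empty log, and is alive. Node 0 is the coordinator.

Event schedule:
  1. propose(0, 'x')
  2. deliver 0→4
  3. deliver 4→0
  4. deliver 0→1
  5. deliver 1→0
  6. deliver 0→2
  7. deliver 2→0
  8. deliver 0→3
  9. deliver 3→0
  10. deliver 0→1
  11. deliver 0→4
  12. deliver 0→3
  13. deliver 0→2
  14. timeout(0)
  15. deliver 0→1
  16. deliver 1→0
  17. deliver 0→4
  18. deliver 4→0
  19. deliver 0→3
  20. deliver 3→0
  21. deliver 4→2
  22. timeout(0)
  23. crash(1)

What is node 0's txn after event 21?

2

step 1 propose(0,'x'): 0={coor,t=1,log=-}
step 2 deliver 0→4: 4={part,t=1,log=-}
step 3 deliver 4→0: —
step 4 deliver 0→1: 1={part,t=1,log=-}
step 5 deliver 1→0: —
step 6 deliver 0→2: 2={part,t=1,log=-}
step 7 deliver 2→0: —
step 8 deliver 0→3: 3={part,t=1,log=-}
step 9 deliver 3→0: 0={coor,t=1,log=x}
step 10 deliver 0→1: 1={part,t=1,log=x}
step 11 deliver 0→4: 4={part,t=1,log=x}
step 12 deliver 0→3: 3={part,t=1,log=x}
step 13 deliver 0→2: 2={part,t=1,log=x}
step 14 timeout(0): 0={coor,t=2,log=x}
step 15 deliver 0→1: 1={part,t=2,log=x}
step 16 deliver 1→0: —
step 17 deliver 0→4: 4={part,t=2,log=x}
step 18 deliver 4→0: —
step 19 deliver 0→3: 3={part,t=2,log=x}
step 20 deliver 3→0: —
step 21 deliver 4→2: —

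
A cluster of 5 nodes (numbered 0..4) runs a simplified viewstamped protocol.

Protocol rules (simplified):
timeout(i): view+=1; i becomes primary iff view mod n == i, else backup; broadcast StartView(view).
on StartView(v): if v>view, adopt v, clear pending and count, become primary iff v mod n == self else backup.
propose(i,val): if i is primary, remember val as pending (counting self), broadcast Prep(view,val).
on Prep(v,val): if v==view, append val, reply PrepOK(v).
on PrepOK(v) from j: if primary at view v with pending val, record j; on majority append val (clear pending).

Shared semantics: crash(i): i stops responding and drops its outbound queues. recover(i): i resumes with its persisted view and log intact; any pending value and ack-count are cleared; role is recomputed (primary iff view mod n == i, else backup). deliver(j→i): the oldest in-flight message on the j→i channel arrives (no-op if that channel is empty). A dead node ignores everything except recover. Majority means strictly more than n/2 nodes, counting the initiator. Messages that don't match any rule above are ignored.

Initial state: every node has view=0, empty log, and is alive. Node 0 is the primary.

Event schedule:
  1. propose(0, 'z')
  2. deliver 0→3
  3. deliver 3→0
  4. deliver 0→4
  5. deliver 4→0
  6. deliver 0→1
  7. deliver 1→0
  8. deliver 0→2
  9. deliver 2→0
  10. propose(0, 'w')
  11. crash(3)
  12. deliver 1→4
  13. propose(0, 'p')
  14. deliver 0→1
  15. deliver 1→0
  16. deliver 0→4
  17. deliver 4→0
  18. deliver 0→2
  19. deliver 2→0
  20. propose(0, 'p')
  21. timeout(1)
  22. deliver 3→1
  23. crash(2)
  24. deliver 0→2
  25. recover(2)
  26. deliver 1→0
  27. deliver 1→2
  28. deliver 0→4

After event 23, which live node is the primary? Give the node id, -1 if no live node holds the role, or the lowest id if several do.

[1] propose(0,'z') → ∅
[2] deliver 0→3 → N3(back v0 [z])
[3] deliver 3→0 → ∅
[4] deliver 0→4 → N4(back v0 [z])
[5] deliver 4→0 → N0(prim v0 [z])
[6] deliver 0→1 → N1(back v0 [z])
[7] deliver 1→0 → ∅
[8] deliver 0→2 → N2(back v0 [z])
[9] deliver 2→0 → ∅
[10] propose(0,'w') → ∅
[11] crash(3) → N3(✗back v0 [z])
[12] deliver 1→4 → ∅
[13] propose(0,'p') → ∅
[14] deliver 0→1 → N1(back v0 [z,w])
[15] deliver 1→0 → ∅
[16] deliver 0→4 → N4(back v0 [z,w])
[17] deliver 4→0 → N0(prim v0 [z,p])
[18] deliver 0→2 → N2(back v0 [z,w])
[19] deliver 2→0 → ∅
[20] propose(0,'p') → ∅
[21] timeout(1) → N1(prim v1 [z,w])
[22] deliver 3→1 → ∅
[23] crash(2) → N2(✗back v0 [z,w])

0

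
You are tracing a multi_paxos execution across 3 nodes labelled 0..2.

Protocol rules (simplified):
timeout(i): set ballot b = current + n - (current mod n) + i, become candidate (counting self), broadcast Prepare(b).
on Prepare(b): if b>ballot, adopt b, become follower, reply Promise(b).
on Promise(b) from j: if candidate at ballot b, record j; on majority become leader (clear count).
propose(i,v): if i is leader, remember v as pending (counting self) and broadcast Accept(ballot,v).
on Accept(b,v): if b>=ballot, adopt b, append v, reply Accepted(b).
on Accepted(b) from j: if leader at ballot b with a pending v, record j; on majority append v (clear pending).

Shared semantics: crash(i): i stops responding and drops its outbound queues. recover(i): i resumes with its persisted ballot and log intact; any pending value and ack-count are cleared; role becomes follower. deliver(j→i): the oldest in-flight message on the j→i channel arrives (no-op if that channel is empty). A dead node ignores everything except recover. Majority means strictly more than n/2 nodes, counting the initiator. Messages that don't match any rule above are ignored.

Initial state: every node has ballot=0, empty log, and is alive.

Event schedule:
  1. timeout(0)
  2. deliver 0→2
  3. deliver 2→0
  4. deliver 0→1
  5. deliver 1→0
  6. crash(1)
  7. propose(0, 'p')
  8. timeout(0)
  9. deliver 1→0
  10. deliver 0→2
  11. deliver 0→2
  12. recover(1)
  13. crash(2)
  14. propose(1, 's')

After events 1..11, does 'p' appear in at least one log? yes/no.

step 1 timeout(0): 0={cand,b=3,log=-}
step 2 deliver 0→2: 2={foll,b=3,log=-}
step 3 deliver 2→0: 0={lead,b=3,log=-}
step 4 deliver 0→1: 1={foll,b=3,log=-}
step 5 deliver 1→0: —
step 6 crash(1): 1={✗foll,b=3,log=-}
step 7 propose(0,'p'): —
step 8 timeout(0): 0={cand,b=6,log=-}
step 9 deliver 1→0: —
step 10 deliver 0→2: 2={foll,b=3,log=p}
step 11 deliver 0→2: 2={foll,b=6,log=p}

yes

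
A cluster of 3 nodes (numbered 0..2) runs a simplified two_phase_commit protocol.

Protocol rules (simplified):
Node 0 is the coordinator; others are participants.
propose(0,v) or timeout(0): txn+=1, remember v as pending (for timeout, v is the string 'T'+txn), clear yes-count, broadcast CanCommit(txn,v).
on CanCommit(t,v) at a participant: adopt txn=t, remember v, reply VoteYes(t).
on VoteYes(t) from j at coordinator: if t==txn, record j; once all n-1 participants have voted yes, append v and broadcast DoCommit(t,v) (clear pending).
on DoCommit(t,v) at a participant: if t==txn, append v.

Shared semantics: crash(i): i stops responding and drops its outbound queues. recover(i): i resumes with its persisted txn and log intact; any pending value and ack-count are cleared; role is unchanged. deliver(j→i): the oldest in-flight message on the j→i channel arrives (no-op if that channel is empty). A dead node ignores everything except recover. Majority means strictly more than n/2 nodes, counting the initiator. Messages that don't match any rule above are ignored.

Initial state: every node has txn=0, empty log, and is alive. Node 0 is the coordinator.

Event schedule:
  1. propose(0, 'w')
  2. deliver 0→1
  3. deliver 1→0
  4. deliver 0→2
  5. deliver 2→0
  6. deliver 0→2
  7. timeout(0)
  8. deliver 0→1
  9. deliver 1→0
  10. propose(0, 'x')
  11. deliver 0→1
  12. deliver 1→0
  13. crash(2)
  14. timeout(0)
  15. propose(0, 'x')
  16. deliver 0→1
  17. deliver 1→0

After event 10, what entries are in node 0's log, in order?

[1] propose(0,'w') → N0(coor t1 [-])
[2] deliver 0→1 → N1(part t1 [-])
[3] deliver 1→0 → ∅
[4] deliver 0→2 → N2(part t1 [-])
[5] deliver 2→0 → N0(coor t1 [w])
[6] deliver 0→2 → N2(part t1 [w])
[7] timeout(0) → N0(coor t2 [w])
[8] deliver 0→1 → N1(part t1 [w])
[9] deliver 1→0 → ∅
[10] propose(0,'x') → N0(coor t3 [w])

w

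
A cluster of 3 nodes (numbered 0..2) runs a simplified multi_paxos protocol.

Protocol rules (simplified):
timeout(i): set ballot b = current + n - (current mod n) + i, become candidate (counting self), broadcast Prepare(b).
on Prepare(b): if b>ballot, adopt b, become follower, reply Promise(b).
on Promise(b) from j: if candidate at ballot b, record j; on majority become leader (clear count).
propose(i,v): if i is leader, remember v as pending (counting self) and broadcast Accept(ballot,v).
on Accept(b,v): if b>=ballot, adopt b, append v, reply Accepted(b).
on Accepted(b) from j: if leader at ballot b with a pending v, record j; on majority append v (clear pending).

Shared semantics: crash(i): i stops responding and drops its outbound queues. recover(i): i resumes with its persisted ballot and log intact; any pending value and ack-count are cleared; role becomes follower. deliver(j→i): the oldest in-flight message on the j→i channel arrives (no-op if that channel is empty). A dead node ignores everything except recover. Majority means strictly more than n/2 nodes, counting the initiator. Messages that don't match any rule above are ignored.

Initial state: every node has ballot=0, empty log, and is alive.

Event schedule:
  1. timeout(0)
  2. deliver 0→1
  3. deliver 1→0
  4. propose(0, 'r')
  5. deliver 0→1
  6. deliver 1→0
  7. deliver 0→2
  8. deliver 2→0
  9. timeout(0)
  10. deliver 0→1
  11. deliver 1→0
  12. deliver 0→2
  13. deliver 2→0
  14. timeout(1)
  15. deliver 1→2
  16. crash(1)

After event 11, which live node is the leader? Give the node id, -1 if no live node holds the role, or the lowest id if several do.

1. timeout(0):  <0:cand b3 ->
2. deliver 0→1:  <1:foll b3 ->
3. deliver 1→0:  <0:lead b3 ->
4. propose(0,'r'):  nop
5. deliver 0→1:  <1:foll b3 r>
6. deliver 1→0:  <0:lead b3 r>
7. deliver 0→2:  <2:foll b3 ->
8. deliver 2→0:  nop
9. timeout(0):  <0:cand b6 r>
10. deliver 0→1:  <1:foll b6 r>
11. deliver 1→0:  <0:lead b6 r>

0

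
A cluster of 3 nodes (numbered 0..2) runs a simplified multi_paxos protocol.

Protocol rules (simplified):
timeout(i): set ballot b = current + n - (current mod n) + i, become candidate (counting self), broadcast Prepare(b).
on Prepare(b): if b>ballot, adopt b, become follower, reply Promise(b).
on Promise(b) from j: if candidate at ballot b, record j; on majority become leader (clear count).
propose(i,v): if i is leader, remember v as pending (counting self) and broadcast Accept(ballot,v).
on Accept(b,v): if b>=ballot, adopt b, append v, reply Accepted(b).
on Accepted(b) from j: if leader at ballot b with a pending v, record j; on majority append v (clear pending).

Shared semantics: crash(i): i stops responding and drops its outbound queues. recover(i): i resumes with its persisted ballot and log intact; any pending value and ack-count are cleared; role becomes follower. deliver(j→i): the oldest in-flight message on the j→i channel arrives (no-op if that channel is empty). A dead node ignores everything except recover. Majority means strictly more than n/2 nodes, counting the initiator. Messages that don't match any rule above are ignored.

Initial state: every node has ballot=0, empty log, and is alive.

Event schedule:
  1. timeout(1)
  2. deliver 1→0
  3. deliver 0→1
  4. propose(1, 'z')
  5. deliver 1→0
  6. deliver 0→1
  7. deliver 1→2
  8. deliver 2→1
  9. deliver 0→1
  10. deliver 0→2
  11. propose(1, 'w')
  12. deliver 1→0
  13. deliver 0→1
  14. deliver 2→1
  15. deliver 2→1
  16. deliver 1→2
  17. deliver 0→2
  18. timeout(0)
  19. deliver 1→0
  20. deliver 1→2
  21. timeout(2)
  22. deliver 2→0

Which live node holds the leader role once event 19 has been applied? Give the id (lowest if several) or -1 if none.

1

[1] timeout(1) → N1(cand b4 [-])
[2] deliver 1→0 → N0(foll b4 [-])
[3] deliver 0→1 → N1(lead b4 [-])
[4] propose(1,'z') → ∅
[5] deliver 1→0 → N0(foll b4 [z])
[6] deliver 0→1 → N1(lead b4 [z])
[7] deliver 1→2 → N2(foll b4 [-])
[8] deliver 2→1 → ∅
[9] deliver 0→1 → ∅
[10] deliver 0→2 → ∅
[11] propose(1,'w') → ∅
[12] deliver 1→0 → N0(foll b4 [z,w])
[13] deliver 0→1 → N1(lead b4 [z,w])
[14] deliver 2→1 → ∅
[15] deliver 2→1 → ∅
[16] deliver 1→2 → N2(foll b4 [z])
[17] deliver 0→2 → ∅
[18] timeout(0) → N0(cand b6 [z,w])
[19] deliver 1→0 → ∅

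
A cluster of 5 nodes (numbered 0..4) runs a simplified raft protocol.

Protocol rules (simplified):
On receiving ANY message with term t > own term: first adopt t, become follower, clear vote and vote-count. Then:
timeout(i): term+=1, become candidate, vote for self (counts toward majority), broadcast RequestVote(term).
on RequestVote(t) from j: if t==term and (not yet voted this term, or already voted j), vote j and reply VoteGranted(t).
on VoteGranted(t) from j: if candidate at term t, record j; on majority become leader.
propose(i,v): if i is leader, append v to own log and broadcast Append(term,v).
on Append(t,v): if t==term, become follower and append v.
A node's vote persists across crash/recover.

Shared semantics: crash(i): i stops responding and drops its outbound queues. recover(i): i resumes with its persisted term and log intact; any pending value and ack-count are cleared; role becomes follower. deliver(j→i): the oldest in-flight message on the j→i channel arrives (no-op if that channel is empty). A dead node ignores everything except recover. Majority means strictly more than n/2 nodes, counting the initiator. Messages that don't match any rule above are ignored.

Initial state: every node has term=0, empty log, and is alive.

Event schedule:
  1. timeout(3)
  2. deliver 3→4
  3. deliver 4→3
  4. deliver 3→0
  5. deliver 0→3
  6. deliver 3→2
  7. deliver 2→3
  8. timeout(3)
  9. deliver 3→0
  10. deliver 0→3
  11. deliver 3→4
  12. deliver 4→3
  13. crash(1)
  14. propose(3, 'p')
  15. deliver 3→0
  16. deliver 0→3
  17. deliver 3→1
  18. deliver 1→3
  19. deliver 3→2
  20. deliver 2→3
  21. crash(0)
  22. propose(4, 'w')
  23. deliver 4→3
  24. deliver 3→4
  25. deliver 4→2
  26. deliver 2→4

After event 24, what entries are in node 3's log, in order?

step 1 timeout(3): 3={cand,t=1,log=-}
step 2 deliver 3→4: 4={foll,t=1,log=-}
step 3 deliver 4→3: —
step 4 deliver 3→0: 0={foll,t=1,log=-}
step 5 deliver 0→3: 3={lead,t=1,log=-}
step 6 deliver 3→2: 2={foll,t=1,log=-}
step 7 deliver 2→3: —
step 8 timeout(3): 3={cand,t=2,log=-}
step 9 deliver 3→0: 0={foll,t=2,log=-}
step 10 deliver 0→3: —
step 11 deliver 3→4: 4={foll,t=2,log=-}
step 12 deliver 4→3: 3={lead,t=2,log=-}
step 13 crash(1): 1={✗foll,t=0,log=-}
step 14 propose(3,'p'): 3={lead,t=2,log=p}
step 15 deliver 3→0: 0={foll,t=2,log=p}
step 16 deliver 0→3: —
step 17 deliver 3→1: —
step 18 deliver 1→3: —
step 19 deliver 3→2: 2={foll,t=2,log=-}
step 20 deliver 2→3: —
step 21 crash(0): 0={✗foll,t=2,log=p}
step 22 propose(4,'w'): —
step 23 deliver 4→3: —
step 24 deliver 3→4: 4={foll,t=2,log=p}

p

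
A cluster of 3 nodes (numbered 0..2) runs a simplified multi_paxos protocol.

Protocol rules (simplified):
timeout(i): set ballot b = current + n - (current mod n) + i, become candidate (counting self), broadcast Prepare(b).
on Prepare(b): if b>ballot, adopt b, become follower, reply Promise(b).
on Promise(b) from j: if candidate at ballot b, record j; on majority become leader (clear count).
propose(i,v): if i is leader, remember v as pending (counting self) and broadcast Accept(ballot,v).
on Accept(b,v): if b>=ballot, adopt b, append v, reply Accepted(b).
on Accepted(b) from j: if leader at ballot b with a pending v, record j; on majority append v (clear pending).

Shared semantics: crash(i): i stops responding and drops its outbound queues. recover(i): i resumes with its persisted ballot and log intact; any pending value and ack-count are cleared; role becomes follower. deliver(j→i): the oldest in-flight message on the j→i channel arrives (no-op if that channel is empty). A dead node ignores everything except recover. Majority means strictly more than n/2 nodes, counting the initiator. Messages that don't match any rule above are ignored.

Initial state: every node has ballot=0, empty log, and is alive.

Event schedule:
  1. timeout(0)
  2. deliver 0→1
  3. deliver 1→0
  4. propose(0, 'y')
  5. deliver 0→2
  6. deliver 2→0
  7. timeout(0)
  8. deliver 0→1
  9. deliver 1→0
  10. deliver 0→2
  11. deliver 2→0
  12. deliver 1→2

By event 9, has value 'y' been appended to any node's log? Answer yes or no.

yes

e1 timeout(0): 0[cand,b=3,-]
e2 deliver 0→1: 1[foll,b=3,-]
e3 deliver 1→0: 0[lead,b=3,-]
e4 propose(0,'y'): ·
e5 deliver 0→2: 2[foll,b=3,-]
e6 deliver 2→0: ·
e7 timeout(0): 0[cand,b=6,-]
e8 deliver 0→1: 1[foll,b=3,y]
e9 deliver 1→0: ·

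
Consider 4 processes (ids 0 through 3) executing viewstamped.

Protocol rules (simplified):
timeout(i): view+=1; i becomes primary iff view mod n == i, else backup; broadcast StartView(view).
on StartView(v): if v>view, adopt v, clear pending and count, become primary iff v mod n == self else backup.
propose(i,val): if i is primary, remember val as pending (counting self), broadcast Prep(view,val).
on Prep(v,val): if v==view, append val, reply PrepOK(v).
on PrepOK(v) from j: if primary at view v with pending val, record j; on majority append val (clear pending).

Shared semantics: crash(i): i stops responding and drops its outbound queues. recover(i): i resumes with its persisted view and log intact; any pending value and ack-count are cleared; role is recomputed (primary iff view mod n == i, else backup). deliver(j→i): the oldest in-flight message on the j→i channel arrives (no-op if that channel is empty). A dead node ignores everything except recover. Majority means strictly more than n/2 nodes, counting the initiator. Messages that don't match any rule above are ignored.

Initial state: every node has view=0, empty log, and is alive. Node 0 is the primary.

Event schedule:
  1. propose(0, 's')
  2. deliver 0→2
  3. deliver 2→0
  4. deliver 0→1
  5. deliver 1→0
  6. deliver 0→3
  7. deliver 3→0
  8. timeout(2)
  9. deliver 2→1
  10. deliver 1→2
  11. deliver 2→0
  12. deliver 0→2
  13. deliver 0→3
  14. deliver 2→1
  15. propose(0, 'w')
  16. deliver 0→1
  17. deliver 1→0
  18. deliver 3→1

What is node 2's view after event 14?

1

[1] propose(0,'s') → ∅
[2] deliver 0→2 → N2(back v0 [s])
[3] deliver 2→0 → ∅
[4] deliver 0→1 → N1(back v0 [s])
[5] deliver 1→0 → N0(prim v0 [s])
[6] deliver 0→3 → N3(back v0 [s])
[7] deliver 3→0 → ∅
[8] timeout(2) → N2(back v1 [s])
[9] deliver 2→1 → N1(prim v1 [s])
[10] deliver 1→2 → ∅
[11] deliver 2→0 → N0(back v1 [s])
[12] deliver 0→2 → ∅
[13] deliver 0→3 → ∅
[14] deliver 2→1 → ∅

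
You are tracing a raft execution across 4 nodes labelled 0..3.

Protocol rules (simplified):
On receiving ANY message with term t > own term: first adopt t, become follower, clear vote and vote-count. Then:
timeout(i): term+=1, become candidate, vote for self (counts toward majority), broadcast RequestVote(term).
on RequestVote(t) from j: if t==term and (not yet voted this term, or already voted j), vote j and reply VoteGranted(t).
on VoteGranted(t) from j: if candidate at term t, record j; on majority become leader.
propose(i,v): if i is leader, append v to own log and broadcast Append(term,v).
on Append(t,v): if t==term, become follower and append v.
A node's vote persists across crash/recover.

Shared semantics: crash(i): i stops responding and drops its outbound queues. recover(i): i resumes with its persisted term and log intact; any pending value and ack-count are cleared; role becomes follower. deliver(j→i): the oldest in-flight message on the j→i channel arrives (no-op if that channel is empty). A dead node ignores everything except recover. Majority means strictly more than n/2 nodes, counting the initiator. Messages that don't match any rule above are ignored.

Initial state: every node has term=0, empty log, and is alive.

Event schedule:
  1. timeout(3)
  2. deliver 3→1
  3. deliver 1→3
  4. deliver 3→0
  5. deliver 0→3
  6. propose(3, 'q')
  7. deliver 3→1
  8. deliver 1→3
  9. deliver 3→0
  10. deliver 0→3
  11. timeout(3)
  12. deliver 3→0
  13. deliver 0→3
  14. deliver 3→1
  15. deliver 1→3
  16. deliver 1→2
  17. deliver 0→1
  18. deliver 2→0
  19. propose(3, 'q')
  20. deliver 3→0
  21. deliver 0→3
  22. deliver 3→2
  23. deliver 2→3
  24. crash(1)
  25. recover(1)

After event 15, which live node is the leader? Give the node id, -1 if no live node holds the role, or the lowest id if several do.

step 1 timeout(3): 3={cand,t=1,log=-}
step 2 deliver 3→1: 1={foll,t=1,log=-}
step 3 deliver 1→3: —
step 4 deliver 3→0: 0={foll,t=1,log=-}
step 5 deliver 0→3: 3={lead,t=1,log=-}
step 6 propose(3,'q'): 3={lead,t=1,log=q}
step 7 deliver 3→1: 1={foll,t=1,log=q}
step 8 deliver 1→3: —
step 9 deliver 3→0: 0={foll,t=1,log=q}
step 10 deliver 0→3: —
step 11 timeout(3): 3={cand,t=2,log=q}
step 12 deliver 3→0: 0={foll,t=2,log=q}
step 13 deliver 0→3: —
step 14 deliver 3→1: 1={foll,t=2,log=q}
step 15 deliver 1→3: 3={lead,t=2,log=q}

3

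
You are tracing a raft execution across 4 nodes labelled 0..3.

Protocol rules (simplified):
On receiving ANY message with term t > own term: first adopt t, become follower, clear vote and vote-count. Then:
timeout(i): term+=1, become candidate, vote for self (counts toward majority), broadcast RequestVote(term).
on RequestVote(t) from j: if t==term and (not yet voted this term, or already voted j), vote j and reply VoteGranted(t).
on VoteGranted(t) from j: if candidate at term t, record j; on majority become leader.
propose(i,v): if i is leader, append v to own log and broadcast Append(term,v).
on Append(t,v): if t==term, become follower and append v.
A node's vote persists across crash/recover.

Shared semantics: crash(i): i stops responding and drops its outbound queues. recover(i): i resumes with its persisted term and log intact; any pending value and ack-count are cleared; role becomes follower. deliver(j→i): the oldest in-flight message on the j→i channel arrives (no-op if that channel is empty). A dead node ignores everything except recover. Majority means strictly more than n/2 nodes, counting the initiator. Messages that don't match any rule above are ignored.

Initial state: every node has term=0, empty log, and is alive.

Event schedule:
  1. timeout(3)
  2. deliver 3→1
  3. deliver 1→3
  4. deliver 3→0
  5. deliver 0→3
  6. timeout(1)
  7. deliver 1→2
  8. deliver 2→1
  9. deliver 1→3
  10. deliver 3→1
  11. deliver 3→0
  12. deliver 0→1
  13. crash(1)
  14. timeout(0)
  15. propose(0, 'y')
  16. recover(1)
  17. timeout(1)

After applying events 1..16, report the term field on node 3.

e1 timeout(3): 3[cand,t=1,-]
e2 deliver 3→1: 1[foll,t=1,-]
e3 deliver 1→3: ·
e4 deliver 3→0: 0[foll,t=1,-]
e5 deliver 0→3: 3[lead,t=1,-]
e6 timeout(1): 1[cand,t=2,-]
e7 deliver 1→2: 2[foll,t=2,-]
e8 deliver 2→1: ·
e9 deliver 1→3: 3[foll,t=2,-]
e10 deliver 3→1: 1[lead,t=2,-]
e11 deliver 3→0: ·
e12 deliver 0→1: ·
e13 crash(1): 1[✗lead,t=2,-]
e14 timeout(0): 0[cand,t=2,-]
e15 propose(0,'y'): ·
e16 recover(1): 1[foll,t=2,-]

2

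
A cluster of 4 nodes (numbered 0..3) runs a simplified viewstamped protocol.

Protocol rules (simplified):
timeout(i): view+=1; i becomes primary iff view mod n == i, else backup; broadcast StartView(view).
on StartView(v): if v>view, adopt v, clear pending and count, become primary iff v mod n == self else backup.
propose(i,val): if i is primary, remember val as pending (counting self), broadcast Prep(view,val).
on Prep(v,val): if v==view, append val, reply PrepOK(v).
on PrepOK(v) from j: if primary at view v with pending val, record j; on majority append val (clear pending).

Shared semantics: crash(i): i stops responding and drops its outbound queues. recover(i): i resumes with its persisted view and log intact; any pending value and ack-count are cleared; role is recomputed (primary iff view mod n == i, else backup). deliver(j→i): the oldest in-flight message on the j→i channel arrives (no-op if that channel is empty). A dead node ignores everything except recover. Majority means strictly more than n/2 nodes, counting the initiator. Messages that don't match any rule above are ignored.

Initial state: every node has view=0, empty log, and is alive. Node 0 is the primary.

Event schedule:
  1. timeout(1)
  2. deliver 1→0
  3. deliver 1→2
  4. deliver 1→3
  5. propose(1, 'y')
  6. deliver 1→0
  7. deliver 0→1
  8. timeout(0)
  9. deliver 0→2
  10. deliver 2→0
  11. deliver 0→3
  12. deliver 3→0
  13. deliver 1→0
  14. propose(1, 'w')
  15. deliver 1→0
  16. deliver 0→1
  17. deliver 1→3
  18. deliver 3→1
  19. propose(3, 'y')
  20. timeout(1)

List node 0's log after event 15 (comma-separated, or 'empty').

y

[1] timeout(1) → N1(prim v1 [-])
[2] deliver 1→0 → N0(back v1 [-])
[3] deliver 1→2 → N2(back v1 [-])
[4] deliver 1→3 → N3(back v1 [-])
[5] propose(1,'y') → ∅
[6] deliver 1→0 → N0(back v1 [y])
[7] deliver 0→1 → ∅
[8] timeout(0) → N0(back v2 [y])
[9] deliver 0→2 → N2(prim v2 [-])
[10] deliver 2→0 → ∅
[11] deliver 0→3 → N3(back v2 [-])
[12] deliver 3→0 → ∅
[13] deliver 1→0 → ∅
[14] propose(1,'w') → ∅
[15] deliver 1→0 → ∅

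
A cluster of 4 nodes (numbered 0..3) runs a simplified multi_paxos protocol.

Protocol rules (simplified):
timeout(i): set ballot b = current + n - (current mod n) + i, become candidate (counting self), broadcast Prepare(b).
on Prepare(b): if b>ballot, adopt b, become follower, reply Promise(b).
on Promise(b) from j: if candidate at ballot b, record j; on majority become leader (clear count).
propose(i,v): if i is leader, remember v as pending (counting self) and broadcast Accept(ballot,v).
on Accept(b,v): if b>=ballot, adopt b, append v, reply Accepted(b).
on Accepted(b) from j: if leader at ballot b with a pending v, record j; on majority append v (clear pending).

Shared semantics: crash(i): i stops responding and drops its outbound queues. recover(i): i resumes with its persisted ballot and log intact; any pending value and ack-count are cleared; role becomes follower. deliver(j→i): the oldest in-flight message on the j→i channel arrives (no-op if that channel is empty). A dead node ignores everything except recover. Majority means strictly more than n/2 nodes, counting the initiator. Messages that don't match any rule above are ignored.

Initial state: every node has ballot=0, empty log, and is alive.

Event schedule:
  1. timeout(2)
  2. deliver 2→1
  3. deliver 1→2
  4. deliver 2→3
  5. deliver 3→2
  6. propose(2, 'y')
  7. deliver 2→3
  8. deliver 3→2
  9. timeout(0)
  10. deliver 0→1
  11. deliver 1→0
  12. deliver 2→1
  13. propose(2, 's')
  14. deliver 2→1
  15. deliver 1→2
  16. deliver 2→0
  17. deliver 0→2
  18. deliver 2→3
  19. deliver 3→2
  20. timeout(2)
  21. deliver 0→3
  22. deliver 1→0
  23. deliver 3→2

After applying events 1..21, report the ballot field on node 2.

10

after 1 — timeout(2): n2:cand/b6/[-]
after 2 — deliver 2→1: n1:foll/b6/[-]
after 3 — deliver 1→2: ·
after 4 — deliver 2→3: n3:foll/b6/[-]
after 5 — deliver 3→2: n2:lead/b6/[-]
after 6 — propose(2,'y'): ·
after 7 — deliver 2→3: n3:foll/b6/[y]
after 8 — deliver 3→2: ·
after 9 — timeout(0): n0:cand/b4/[-]
after 10 — deliver 0→1: ·
after 11 — deliver 1→0: ·
after 12 — deliver 2→1: n1:foll/b6/[y]
after 13 — propose(2,'s'): ·
after 14 — deliver 2→1: n1:foll/b6/[y,s]
after 15 — deliver 1→2: ·
after 16 — deliver 2→0: n0:foll/b6/[-]
after 17 — deliver 0→2: ·
after 18 — deliver 2→3: n3:foll/b6/[y,s]
after 19 — deliver 3→2: n2:lead/b6/[s]
after 20 — timeout(2): n2:cand/b10/[s]
after 21 — deliver 0→3: ·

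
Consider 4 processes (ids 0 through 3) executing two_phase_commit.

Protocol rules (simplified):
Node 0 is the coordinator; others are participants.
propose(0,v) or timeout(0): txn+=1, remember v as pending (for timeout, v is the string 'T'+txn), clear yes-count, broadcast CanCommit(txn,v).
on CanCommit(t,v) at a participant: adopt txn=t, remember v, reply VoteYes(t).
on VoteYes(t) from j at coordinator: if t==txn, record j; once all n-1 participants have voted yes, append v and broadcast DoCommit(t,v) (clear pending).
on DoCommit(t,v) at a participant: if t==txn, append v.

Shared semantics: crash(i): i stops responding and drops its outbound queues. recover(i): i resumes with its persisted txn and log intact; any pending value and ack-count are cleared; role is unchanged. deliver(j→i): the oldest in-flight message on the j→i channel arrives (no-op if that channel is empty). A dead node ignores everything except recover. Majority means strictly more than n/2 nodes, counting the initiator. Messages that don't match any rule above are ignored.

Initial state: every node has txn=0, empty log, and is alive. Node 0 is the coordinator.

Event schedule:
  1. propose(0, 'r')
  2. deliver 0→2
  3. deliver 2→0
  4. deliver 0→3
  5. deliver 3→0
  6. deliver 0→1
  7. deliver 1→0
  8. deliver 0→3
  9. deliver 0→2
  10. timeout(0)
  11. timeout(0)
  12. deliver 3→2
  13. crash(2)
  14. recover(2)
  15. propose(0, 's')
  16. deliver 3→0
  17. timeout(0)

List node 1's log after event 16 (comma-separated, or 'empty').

1. propose(0,'r'):  <0:coor t1 ->
2. deliver 0→2:  <2:part t1 ->
3. deliver 2→0:  nop
4. deliver 0→3:  <3:part t1 ->
5. deliver 3→0:  nop
6. deliver 0→1:  <1:part t1 ->
7. deliver 1→0:  <0:coor t1 r>
8. deliver 0→3:  <3:part t1 r>
9. deliver 0→2:  <2:part t1 r>
10. timeout(0):  <0:coor t2 r>
11. timeout(0):  <0:coor t3 r>
12. deliver 3→2:  nop
13. crash(2):  <2:✗part t1 r>
14. recover(2):  <2:part t1 r>
15. propose(0,'s'):  <0:coor t4 r>
16. deliver 3→0:  nop

empty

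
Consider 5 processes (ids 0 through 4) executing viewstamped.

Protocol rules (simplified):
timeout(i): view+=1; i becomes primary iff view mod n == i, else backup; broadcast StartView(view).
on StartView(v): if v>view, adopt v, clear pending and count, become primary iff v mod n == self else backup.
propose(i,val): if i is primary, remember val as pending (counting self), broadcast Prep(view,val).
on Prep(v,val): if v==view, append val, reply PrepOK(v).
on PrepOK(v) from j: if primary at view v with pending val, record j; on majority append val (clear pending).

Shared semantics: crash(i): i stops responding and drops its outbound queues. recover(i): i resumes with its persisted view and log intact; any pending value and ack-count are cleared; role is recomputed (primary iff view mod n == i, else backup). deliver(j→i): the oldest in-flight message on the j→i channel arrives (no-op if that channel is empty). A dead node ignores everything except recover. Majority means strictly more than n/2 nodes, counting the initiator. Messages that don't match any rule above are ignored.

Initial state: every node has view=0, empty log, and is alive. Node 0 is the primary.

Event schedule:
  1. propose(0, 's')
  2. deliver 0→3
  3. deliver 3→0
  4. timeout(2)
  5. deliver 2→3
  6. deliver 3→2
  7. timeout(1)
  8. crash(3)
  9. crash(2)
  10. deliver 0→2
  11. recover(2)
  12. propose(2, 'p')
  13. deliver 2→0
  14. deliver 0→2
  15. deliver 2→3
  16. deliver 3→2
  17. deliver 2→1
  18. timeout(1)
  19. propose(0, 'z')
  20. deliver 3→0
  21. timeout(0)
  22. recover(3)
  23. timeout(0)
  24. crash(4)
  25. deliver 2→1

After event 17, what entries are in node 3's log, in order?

s

[1] propose(0,'s') → ∅
[2] deliver 0→3 → N3(back v0 [s])
[3] deliver 3→0 → ∅
[4] timeout(2) → N2(back v1 [-])
[5] deliver 2→3 → N3(back v1 [s])
[6] deliver 3→2 → ∅
[7] timeout(1) → N1(prim v1 [-])
[8] crash(3) → N3(✗back v1 [s])
[9] crash(2) → N2(✗back v1 [-])
[10] deliver 0→2 → ∅
[11] recover(2) → N2(back v1 [-])
[12] propose(2,'p') → ∅
[13] deliver 2→0 → ∅
[14] deliver 0→2 → ∅
[15] deliver 2→3 → ∅
[16] deliver 3→2 → ∅
[17] deliver 2→1 → ∅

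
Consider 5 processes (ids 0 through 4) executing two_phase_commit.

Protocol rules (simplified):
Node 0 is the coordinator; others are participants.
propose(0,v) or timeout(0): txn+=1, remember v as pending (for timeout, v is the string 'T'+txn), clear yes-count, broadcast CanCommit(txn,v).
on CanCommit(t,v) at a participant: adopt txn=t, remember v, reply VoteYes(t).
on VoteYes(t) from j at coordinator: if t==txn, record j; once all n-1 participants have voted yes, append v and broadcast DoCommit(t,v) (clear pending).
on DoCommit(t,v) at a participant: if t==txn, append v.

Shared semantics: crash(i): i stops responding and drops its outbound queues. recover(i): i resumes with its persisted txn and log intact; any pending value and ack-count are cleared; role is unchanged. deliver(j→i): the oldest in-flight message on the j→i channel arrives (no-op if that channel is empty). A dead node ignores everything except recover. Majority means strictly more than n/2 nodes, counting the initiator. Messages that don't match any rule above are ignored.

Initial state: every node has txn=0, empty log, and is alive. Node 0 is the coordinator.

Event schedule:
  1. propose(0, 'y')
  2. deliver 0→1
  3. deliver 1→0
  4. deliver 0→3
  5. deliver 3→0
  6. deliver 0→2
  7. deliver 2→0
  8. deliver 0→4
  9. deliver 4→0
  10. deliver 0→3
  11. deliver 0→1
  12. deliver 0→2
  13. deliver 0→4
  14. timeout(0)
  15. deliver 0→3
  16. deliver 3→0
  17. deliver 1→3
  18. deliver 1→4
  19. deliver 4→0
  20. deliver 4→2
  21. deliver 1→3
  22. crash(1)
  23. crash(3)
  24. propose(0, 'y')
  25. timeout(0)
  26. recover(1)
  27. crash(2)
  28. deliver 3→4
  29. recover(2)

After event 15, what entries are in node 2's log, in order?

y

[1] propose(0,'y') → N0(coor t1 [-])
[2] deliver 0→1 → N1(part t1 [-])
[3] deliver 1→0 → ∅
[4] deliver 0→3 → N3(part t1 [-])
[5] deliver 3→0 → ∅
[6] deliver 0→2 → N2(part t1 [-])
[7] deliver 2→0 → ∅
[8] deliver 0→4 → N4(part t1 [-])
[9] deliver 4→0 → N0(coor t1 [y])
[10] deliver 0→3 → N3(part t1 [y])
[11] deliver 0→1 → N1(part t1 [y])
[12] deliver 0→2 → N2(part t1 [y])
[13] deliver 0→4 → N4(part t1 [y])
[14] timeout(0) → N0(coor t2 [y])
[15] deliver 0→3 → N3(part t2 [y])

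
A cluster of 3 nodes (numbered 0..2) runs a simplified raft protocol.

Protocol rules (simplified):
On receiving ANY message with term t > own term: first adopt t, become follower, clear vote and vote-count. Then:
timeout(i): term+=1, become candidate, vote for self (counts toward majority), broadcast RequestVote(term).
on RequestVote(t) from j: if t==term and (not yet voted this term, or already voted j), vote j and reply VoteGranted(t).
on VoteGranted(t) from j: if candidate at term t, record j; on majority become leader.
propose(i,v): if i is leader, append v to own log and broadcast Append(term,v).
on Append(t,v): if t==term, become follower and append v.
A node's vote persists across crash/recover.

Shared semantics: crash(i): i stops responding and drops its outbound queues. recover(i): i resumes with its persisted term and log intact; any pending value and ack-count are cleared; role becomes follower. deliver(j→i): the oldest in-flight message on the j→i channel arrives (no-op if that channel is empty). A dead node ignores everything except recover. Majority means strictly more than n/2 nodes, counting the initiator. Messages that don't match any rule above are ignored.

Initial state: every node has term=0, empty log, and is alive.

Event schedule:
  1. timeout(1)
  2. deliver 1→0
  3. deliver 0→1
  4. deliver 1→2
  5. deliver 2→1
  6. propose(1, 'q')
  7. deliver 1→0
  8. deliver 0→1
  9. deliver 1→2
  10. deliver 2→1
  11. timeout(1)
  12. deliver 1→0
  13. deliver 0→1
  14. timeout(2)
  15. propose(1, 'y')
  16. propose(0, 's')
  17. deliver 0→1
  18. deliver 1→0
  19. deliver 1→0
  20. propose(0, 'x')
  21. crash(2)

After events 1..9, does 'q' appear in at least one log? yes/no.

1. timeout(1):  <1:cand t1 ->
2. deliver 1→0:  <0:foll t1 ->
3. deliver 0→1:  <1:lead t1 ->
4. deliver 1→2:  <2:foll t1 ->
5. deliver 2→1:  nop
6. propose(1,'q'):  <1:lead t1 q>
7. deliver 1→0:  <0:foll t1 q>
8. deliver 0→1:  nop
9. deliver 1→2:  <2:foll t1 q>

yes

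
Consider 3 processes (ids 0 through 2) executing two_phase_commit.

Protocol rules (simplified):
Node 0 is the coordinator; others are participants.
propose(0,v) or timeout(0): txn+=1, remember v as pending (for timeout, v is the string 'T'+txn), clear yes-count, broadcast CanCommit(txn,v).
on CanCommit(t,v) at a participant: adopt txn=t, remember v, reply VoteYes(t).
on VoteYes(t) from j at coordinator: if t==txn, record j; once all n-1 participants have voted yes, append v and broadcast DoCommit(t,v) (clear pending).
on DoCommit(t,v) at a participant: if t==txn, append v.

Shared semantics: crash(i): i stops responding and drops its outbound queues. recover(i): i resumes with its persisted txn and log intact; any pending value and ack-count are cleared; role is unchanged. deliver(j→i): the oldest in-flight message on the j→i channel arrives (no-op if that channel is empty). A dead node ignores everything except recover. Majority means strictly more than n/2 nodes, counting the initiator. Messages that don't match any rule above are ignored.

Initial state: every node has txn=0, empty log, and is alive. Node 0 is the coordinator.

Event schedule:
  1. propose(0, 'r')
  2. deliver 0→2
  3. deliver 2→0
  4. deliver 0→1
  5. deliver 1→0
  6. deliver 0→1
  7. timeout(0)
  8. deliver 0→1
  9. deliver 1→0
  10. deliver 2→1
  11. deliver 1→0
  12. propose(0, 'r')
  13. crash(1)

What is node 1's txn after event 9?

e1 propose(0,'r'): 0[coor,t=1,-]
e2 deliver 0→2: 2[part,t=1,-]
e3 deliver 2→0: ·
e4 deliver 0→1: 1[part,t=1,-]
e5 deliver 1→0: 0[coor,t=1,r]
e6 deliver 0→1: 1[part,t=1,r]
e7 timeout(0): 0[coor,t=2,r]
e8 deliver 0→1: 1[part,t=2,r]
e9 deliver 1→0: ·

2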